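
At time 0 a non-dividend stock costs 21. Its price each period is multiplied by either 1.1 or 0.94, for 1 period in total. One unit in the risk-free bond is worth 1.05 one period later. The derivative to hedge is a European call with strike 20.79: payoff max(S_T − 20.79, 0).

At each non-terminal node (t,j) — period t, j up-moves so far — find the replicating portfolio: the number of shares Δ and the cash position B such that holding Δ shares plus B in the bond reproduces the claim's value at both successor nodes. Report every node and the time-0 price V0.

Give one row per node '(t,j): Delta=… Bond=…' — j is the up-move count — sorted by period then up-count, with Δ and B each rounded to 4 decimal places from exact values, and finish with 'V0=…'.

Under the risk-neutral measure, an up-move has probability p* = (R−d)/(u−d) = 0.6875 and values discount at R = 1.05.
Terminal payoffs: V(1,0)=0.0000, V(1,1)=2.3100
  t=0,j=0: stock 21.0000 → up 23.1000 (V=2.3100), down 19.7400 (V=0.0000). Price 1.5125; hedge Δ=0.6875, bond B=-12.9250.
Check: Δ(0,0)·S0 + B(0,0) = 1.5125 = V0.

(0,0): Delta=0.6875 Bond=-12.9250
V0=1.5125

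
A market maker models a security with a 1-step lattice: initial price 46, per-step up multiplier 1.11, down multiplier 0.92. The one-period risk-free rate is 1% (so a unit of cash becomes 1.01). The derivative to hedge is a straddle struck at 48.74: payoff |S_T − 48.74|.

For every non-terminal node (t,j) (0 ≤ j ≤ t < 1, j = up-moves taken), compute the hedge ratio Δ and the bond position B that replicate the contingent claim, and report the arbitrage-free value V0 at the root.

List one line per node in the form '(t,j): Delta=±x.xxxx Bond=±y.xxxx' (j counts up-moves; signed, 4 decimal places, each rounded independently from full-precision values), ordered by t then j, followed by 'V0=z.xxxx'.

Risk-neutral probability p* = (R−d)/(u−d) = (1.01−0.92)/(1.11−0.92) = 0.4737.
Terminal values V(1,·): V(1,0)=6.4200, V(1,1)=2.3200
  t=0,j=0: stock 46.0000 → up 51.0600 (V=2.3200), down 42.3200 (V=6.4200). Price 4.4336; hedge Δ=-0.4691, bond B=26.0125.
Check: Δ(0,0)·S0 + B(0,0) = 4.4336 = V0.

(0,0): Delta=-0.4691 Bond=26.0125
V0=4.4336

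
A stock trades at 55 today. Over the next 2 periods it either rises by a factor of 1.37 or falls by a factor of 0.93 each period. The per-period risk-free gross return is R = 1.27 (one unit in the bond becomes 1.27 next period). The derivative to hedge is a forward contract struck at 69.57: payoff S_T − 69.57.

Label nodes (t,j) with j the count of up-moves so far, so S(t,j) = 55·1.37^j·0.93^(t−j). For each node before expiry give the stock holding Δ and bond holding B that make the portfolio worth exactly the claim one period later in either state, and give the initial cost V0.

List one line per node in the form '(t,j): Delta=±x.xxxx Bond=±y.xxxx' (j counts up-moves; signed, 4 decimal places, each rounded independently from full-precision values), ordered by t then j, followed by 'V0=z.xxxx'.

(0,0): Delta=1.0000 Bond=-43.1335
(1,0): Delta=1.0000 Bond=-54.7795
(1,1): Delta=1.0000 Bond=-54.7795
V0=11.8665

Risk-neutral probability p* = (R−d)/(u−d) = (1.27−0.93)/(1.37−0.93) = 0.7727.
Terminal payoffs: V(2,0)=-22.0005, V(2,1)=0.5055, V(2,2)=33.6595
Node (1,0) S=51.1500: V=(p*·0.5055+(1−p*)·-22.0005)/1.27=-3.6295; Δ=(0.5055−-22.0005)/(70.0755−47.5695)=1.0000; B=V−Δ·S=-54.7795
Node (1,1) S=75.3500: V=(p*·33.6595+(1−p*)·0.5055)/1.27=20.5705; Δ=(33.6595−0.5055)/(103.2295−70.0755)=1.0000; B=V−Δ·S=-54.7795
Node (0,0) S=55.0000: V=(p*·20.5705+(1−p*)·-3.6295)/1.27=11.8665; Δ=(20.5705−-3.6295)/(75.3500−51.1500)=1.0000; B=V−Δ·S=-43.1335
Check: Δ(0,0)·S0 + B(0,0) = 11.8665 = V0.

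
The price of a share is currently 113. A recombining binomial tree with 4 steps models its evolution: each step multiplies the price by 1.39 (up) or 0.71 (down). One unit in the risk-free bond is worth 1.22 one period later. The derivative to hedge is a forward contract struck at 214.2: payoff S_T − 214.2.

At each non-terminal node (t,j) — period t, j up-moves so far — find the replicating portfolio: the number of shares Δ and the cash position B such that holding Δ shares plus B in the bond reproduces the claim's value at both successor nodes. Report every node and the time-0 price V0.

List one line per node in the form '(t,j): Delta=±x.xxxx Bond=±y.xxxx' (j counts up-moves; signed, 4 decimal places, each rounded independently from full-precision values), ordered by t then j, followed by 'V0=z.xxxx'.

The replicating-portfolio and risk-neutral prices coincide; use p* = (1.22−0.71)/(1.39−0.71) = 0.7500 for the latter.
Terminal values V(4,·): V(4,0)=-185.4848, V(4,1)=-157.9829, V(4,2)=-104.1412, V(4,3)=1.2672, V(4,4)=207.6302
(3,0): S=40.4439. Δ = (V_up−V_dn)/(S_up−S_dn) = (-157.9829−-185.4848)/(56.2171−28.7152) = 1.0000. V = [p*·-157.9829 + (1−p*)·-185.4848]/1.22 = -135.1298. B = V − Δ·S = -175.5738.
(3,1): S=79.1790. Δ = (V_up−V_dn)/(S_up−S_dn) = (-104.1412−-157.9829)/(110.0588−56.2171) = 1.0000. V = [p*·-104.1412 + (1−p*)·-157.9829]/1.22 = -96.3948. B = V − Δ·S = -175.5738.
(3,2): S=155.0124. Δ = (V_up−V_dn)/(S_up−S_dn) = (1.2672−-104.1412)/(215.4672−110.0588) = 1.0000. V = [p*·1.2672 + (1−p*)·-104.1412]/1.22 = -20.5614. B = V − Δ·S = -175.5738.
(3,3): S=303.4749. Δ = (V_up−V_dn)/(S_up−S_dn) = (207.6302−1.2672)/(421.8302−215.4672) = 1.0000. V = [p*·207.6302 + (1−p*)·1.2672]/1.22 = 127.9012. B = V − Δ·S = -175.5738.
(2,0): S=56.9633. Δ = (V_up−V_dn)/(S_up−S_dn) = (-96.3948−-135.1298)/(79.1790−40.4439) = 1.0000. V = [p*·-96.3948 + (1−p*)·-135.1298]/1.22 = -86.9496. B = V − Δ·S = -143.9129.
(2,1): S=111.5197. Δ = (V_up−V_dn)/(S_up−S_dn) = (-20.5614−-96.3948)/(155.0124−79.1790) = 1.0000. V = [p*·-20.5614 + (1−p*)·-96.3948]/1.22 = -32.3932. B = V − Δ·S = -143.9129.
(2,2): S=218.3273. Δ = (V_up−V_dn)/(S_up−S_dn) = (127.9012−-20.5614)/(303.4749−155.0124) = 1.0000. V = [p*·127.9012 + (1−p*)·-20.5614]/1.22 = 74.4144. B = V − Δ·S = -143.9129.
(1,0): S=80.2300. Δ = (V_up−V_dn)/(S_up−S_dn) = (-32.3932−-86.9496)/(111.5197−56.9633) = 1.0000. V = [p*·-32.3932 + (1−p*)·-86.9496]/1.22 = -37.7314. B = V − Δ·S = -117.9614.
(1,1): S=157.0700. Δ = (V_up−V_dn)/(S_up−S_dn) = (74.4144−-32.3932)/(218.3273−111.5197) = 1.0000. V = [p*·74.4144 + (1−p*)·-32.3932]/1.22 = 39.1086. B = V − Δ·S = -117.9614.
(0,0): S=113.0000. Δ = (V_up−V_dn)/(S_up−S_dn) = (39.1086−-37.7314)/(157.0700−80.2300) = 1.0000. V = [p*·39.1086 + (1−p*)·-37.7314]/1.22 = 16.3103. B = V − Δ·S = -96.6897.
Check: Δ(0,0)·S0 + B(0,0) = 16.3103 = V0.

(0,0): Delta=1.0000 Bond=-96.6897
(1,0): Delta=1.0000 Bond=-117.9614
(1,1): Delta=1.0000 Bond=-117.9614
(2,0): Delta=1.0000 Bond=-143.9129
(2,1): Delta=1.0000 Bond=-143.9129
(2,2): Delta=1.0000 Bond=-143.9129
(3,0): Delta=1.0000 Bond=-175.5738
(3,1): Delta=1.0000 Bond=-175.5738
(3,2): Delta=1.0000 Bond=-175.5738
(3,3): Delta=1.0000 Bond=-175.5738
V0=16.3103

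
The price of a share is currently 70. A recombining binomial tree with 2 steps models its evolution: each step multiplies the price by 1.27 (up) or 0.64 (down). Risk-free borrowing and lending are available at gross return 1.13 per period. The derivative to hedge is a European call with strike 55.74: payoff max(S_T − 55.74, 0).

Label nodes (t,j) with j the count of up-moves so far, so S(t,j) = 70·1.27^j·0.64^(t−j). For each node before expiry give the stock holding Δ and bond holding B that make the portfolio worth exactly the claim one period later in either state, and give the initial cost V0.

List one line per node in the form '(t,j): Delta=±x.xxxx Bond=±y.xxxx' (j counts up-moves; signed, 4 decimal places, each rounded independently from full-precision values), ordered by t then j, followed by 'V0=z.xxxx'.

No-arbitrage ⇒ martingale measure with p* = (R−d)/(u−d) = 0.7778.
Terminal payoffs: V(2,0)=0.0000, V(2,1)=1.1560, V(2,2)=57.1630
Node (1,0) S=44.8000: V=(p*·1.1560+(1−p*)·0.0000)/1.13=0.7957; Δ=(1.1560−0.0000)/(56.8960−28.6720)=0.0410; B=V−Δ·S=-1.0392
Node (1,1) S=88.9000: V=(p*·57.1630+(1−p*)·1.1560)/1.13=39.5726; Δ=(57.1630−1.1560)/(112.9030−56.8960)=1.0000; B=V−Δ·S=-49.3274
Node (0,0) S=70.0000: V=(p*·39.5726+(1−p*)·0.7957)/1.13=27.3942; Δ=(39.5726−0.7957)/(88.9000−44.8000)=0.8793; B=V−Δ·S=-34.1564
Check: Δ(0,0)·S0 + B(0,0) = 27.3942 = V0.

(0,0): Delta=0.8793 Bond=-34.1564
(1,0): Delta=0.0410 Bond=-1.0392
(1,1): Delta=1.0000 Bond=-49.3274
V0=27.3942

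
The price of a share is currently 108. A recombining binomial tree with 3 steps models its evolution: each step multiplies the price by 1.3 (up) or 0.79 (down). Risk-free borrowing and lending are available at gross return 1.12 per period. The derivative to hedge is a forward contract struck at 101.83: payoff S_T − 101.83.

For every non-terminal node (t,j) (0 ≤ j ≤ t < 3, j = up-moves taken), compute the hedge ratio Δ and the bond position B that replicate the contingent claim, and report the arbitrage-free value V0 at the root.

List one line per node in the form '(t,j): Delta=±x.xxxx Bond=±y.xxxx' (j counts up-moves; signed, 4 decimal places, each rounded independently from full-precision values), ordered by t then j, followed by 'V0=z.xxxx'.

(0,0): Delta=1.0000 Bond=-72.4806
(1,0): Delta=1.0000 Bond=-81.1783
(1,1): Delta=1.0000 Bond=-81.1783
(2,0): Delta=1.0000 Bond=-90.9196
(2,1): Delta=1.0000 Bond=-90.9196
(2,2): Delta=1.0000 Bond=-90.9196
V0=35.5194

Since d<R<u, set p* = (R−d)/(u−d) = 0.6471; price each node as the discounted p*-expectation of its children.
Terminal payoffs: V(3,0)=-48.5818, V(3,1)=-14.2064, V(3,2)=42.3608, V(3,3)=135.4460
(2,0): S=67.4028. Δ = (V_up−V_dn)/(S_up−S_dn) = (-14.2064−-48.5818)/(87.6236−53.2482) = 1.0000. V = [p*·-14.2064 + (1−p*)·-48.5818]/1.12 = -23.5168. B = V − Δ·S = -90.9196.
(2,1): S=110.9160. Δ = (V_up−V_dn)/(S_up−S_dn) = (42.3608−-14.2064)/(144.1908−87.6236) = 1.0000. V = [p*·42.3608 + (1−p*)·-14.2064]/1.12 = 19.9964. B = V − Δ·S = -90.9196.
(2,2): S=182.5200. Δ = (V_up−V_dn)/(S_up−S_dn) = (135.4460−42.3608)/(237.2760−144.1908) = 1.0000. V = [p*·135.4460 + (1−p*)·42.3608]/1.12 = 91.6004. B = V − Δ·S = -90.9196.
(1,0): S=85.3200. Δ = (V_up−V_dn)/(S_up−S_dn) = (19.9964−-23.5168)/(110.9160−67.4028) = 1.0000. V = [p*·19.9964 + (1−p*)·-23.5168]/1.12 = 4.1417. B = V − Δ·S = -81.1783.
(1,1): S=140.4000. Δ = (V_up−V_dn)/(S_up−S_dn) = (91.6004−19.9964)/(182.5200−110.9160) = 1.0000. V = [p*·91.6004 + (1−p*)·19.9964]/1.12 = 59.2217. B = V − Δ·S = -81.1783.
(0,0): S=108.0000. Δ = (V_up−V_dn)/(S_up−S_dn) = (59.2217−4.1417)/(140.4000−85.3200) = 1.0000. V = [p*·59.2217 + (1−p*)·4.1417]/1.12 = 35.5194. B = V − Δ·S = -72.4806.
Self-financing check: at every node Δ·S+B equals the discounted successor values.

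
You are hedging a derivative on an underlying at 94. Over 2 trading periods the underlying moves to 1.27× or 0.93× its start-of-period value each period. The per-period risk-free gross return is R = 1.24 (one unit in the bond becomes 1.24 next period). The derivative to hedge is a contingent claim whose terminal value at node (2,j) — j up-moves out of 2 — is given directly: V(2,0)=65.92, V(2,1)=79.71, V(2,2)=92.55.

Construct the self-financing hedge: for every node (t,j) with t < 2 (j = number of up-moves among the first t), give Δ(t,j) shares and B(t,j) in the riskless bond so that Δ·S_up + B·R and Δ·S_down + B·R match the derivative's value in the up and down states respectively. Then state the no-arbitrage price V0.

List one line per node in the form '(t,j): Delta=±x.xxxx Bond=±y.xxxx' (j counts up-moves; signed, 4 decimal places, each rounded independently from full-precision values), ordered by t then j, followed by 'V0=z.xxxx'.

(0,0): Delta=0.3261 Bond=28.0585
(1,0): Delta=0.4640 Bond=22.7422
(1,1): Delta=0.3163 Bond=35.9587
V0=58.7127

Since d<R<u, set p* = (R−d)/(u−d) = 0.9118; price each node as the discounted p*-expectation of its children.
Terminal values V(2,·): V(2,0)=65.9200, V(2,1)=79.7100, V(2,2)=92.5500
  t=1,j=0: stock 87.4200 → up 111.0234 (V=79.7100), down 81.3006 (V=65.9200). Price 63.3010; hedge Δ=0.4640, bond B=22.7422.
  t=1,j=1: stock 119.3800 → up 151.6126 (V=92.5500), down 111.0234 (V=79.7100). Price 73.7234; hedge Δ=0.3163, bond B=35.9587.
  t=0,j=0: stock 94.0000 → up 119.3800 (V=73.7234), down 87.4200 (V=63.3010). Price 58.7127; hedge Δ=0.3261, bond B=28.0585.
Each (Δ,B) replicates both successor values, so the strategy is self-financing and V0 is arbitrage-free.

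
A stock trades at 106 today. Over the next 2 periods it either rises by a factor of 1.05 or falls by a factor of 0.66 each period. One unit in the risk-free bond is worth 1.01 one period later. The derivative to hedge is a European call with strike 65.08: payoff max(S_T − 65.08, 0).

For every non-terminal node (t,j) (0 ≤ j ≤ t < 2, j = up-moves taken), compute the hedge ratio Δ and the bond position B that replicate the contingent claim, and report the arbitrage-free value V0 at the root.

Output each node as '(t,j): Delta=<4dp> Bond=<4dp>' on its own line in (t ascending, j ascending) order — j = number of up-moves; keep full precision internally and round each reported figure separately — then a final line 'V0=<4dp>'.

(0,0): Delta=0.9536 Bond=-58.6798
(1,0): Delta=0.3071 Bond=-14.0378
(1,1): Delta=1.0000 Bond=-64.4356
V0=42.3973

Risk-neutral probability p* = (R−d)/(u−d) = (1.01−0.66)/(1.05−0.66) = 0.8974.
Terminal values V(2,·): V(2,0)=0.0000, V(2,1)=8.3780, V(2,2)=51.7850
Node (1,0) S=69.9600: V=(p*·8.3780+(1−p*)·0.0000)/1.01=7.4443; Δ=(8.3780−0.0000)/(73.4580−46.1736)=0.3071; B=V−Δ·S=-14.0378
Node (1,1) S=111.3000: V=(p*·51.7850+(1−p*)·8.3780)/1.01=46.8644; Δ=(51.7850−8.3780)/(116.8650−73.4580)=1.0000; B=V−Δ·S=-64.4356
Node (0,0) S=106.0000: V=(p*·46.8644+(1−p*)·7.4443)/1.01=42.3973; Δ=(46.8644−7.4443)/(111.3000−69.9600)=0.9536; B=V−Δ·S=-58.6798
The time-0 hedge costs 42.3973, which is the no-arbitrage price.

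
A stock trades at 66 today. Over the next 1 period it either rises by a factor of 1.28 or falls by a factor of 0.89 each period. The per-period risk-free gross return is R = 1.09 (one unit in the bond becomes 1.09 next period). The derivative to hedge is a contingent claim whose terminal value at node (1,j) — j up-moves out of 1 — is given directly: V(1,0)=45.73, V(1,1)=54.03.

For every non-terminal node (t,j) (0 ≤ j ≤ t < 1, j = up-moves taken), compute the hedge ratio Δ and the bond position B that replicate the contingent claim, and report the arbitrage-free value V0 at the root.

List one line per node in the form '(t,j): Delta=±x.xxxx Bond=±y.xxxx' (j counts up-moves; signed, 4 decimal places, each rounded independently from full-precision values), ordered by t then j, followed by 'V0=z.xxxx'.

(0,0): Delta=0.3225 Bond=24.5770
V0=45.8591

Under the risk-neutral measure, an up-move has probability p* = (R−d)/(u−d) = 0.5128 and values discount at R = 1.09.
At expiry t=1: V(1,0)=45.7300, V(1,1)=54.0300
Node (0,0) S=66.0000: V=(p*·54.0300+(1−p*)·45.7300)/1.09=45.8591; Δ=(54.0300−45.7300)/(84.4800−58.7400)=0.3225; B=V−Δ·S=24.5770
Each (Δ,B) replicates both successor values, so the strategy is self-financing and V0 is arbitrage-free.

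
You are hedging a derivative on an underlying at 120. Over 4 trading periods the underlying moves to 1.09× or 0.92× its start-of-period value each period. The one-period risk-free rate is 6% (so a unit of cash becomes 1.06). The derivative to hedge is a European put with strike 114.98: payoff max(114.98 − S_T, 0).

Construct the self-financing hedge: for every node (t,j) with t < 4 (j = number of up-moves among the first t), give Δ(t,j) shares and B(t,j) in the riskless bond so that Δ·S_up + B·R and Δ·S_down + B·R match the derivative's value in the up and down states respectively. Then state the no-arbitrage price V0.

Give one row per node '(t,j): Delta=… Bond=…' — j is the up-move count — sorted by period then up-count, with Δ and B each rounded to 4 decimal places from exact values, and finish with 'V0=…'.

Risk-neutral probability p* = (R−d)/(u−d) = (1.06−0.92)/(1.09−0.92) = 0.8235.
Terminal payoffs: V(4,0)=29.0128, V(4,1)=13.1276, V(4,2)=0.0000, V(4,3)=0.0000, V(4,4)=0.0000
Node (3,0) S=93.4426: V=(p*·13.1276+(1−p*)·29.0128)/1.06=15.0291; Δ=(13.1276−29.0128)/(101.8524−85.9672)=-1.0000; B=V−Δ·S=108.4717
Node (3,1) S=110.7091: V=(p*·0.0000+(1−p*)·13.1276)/1.06=2.1855; Δ=(0.0000−13.1276)/(120.6729−101.8524)=-0.6975; B=V−Δ·S=79.4067
Node (3,2) S=131.1662: V=(p*·0.0000+(1−p*)·0.0000)/1.06=0.0000; Δ=(0.0000−0.0000)/(142.9712−120.6729)=0.0000; B=V−Δ·S=0.0000
Node (3,3) S=155.4035: V=(p*·0.0000+(1−p*)·0.0000)/1.06=0.0000; Δ=(0.0000−0.0000)/(169.3898−142.9712)=0.0000; B=V−Δ·S=0.0000
Node (2,0) S=101.5680: V=(p*·2.1855+(1−p*)·15.0291)/1.06=4.2000; Δ=(2.1855−15.0291)/(110.7091−93.4426)=-0.7438; B=V−Δ·S=79.7508
Node (2,1) S=120.3360: V=(p*·0.0000+(1−p*)·2.1855)/1.06=0.3638; Δ=(0.0000−2.1855)/(131.1662−110.7091)=-0.1068; B=V−Δ·S=13.2198
Node (2,2) S=142.5720: V=(p*·0.0000+(1−p*)·0.0000)/1.06=0.0000; Δ=(0.0000−0.0000)/(155.4035−131.1662)=0.0000; B=V−Δ·S=0.0000
Node (1,0) S=110.4000: V=(p*·0.3638+(1−p*)·4.2000)/1.06=0.9819; Δ=(0.3638−4.2000)/(120.3360−101.5680)=-0.2044; B=V−Δ·S=23.5477
Node (1,1) S=130.8000: V=(p*·0.0000+(1−p*)·0.3638)/1.06=0.0606; Δ=(0.0000−0.3638)/(142.5720−120.3360)=-0.0164; B=V−Δ·S=2.2008
Node (0,0) S=120.0000: V=(p*·0.0606+(1−p*)·0.9819)/1.06=0.2105; Δ=(0.0606−0.9819)/(130.8000−110.4000)=-0.0452; B=V−Δ·S=5.6301
Root portfolio cost Δ·120+B reproduces V0=0.2105.

(0,0): Delta=-0.0452 Bond=5.6301
(1,0): Delta=-0.2044 Bond=23.5477
(1,1): Delta=-0.0164 Bond=2.2008
(2,0): Delta=-0.7438 Bond=79.7508
(2,1): Delta=-0.1068 Bond=13.2198
(2,2): Delta=0.0000 Bond=0.0000
(3,0): Delta=-1.0000 Bond=108.4717
(3,1): Delta=-0.6975 Bond=79.4067
(3,2): Delta=0.0000 Bond=0.0000
(3,3): Delta=0.0000 Bond=0.0000
V0=0.2105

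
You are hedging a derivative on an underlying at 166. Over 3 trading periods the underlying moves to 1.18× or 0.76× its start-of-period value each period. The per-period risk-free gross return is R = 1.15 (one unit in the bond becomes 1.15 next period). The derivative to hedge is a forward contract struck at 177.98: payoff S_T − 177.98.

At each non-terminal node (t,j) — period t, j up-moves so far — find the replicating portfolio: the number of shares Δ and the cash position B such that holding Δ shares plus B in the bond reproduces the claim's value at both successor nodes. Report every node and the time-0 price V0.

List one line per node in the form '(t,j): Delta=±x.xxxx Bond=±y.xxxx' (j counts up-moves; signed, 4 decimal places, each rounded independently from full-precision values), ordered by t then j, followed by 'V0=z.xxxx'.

No-arbitrage ⇒ martingale measure with p* = (R−d)/(u−d) = 0.9286.
Payoff layer (t=3): V(3,0)=-105.1100, V(3,1)=-64.8397, V(3,2)=-2.3148, V(3,3)=94.7633
  t=2,j=0: stock 95.8816 → up 113.1403 (V=-64.8397), down 72.8700 (V=-105.1100). Price -58.8836; hedge Δ=1.0000, bond B=-154.7652.
  t=2,j=1: stock 148.8688 → up 175.6652 (V=-2.3148), down 113.1403 (V=-64.8397). Price -5.8964; hedge Δ=1.0000, bond B=-154.7652.
  t=2,j=2: stock 231.1384 → up 272.7433 (V=94.7633), down 175.6652 (V=-2.3148). Price 76.3732; hedge Δ=1.0000, bond B=-154.7652.
  t=1,j=0: stock 126.1600 → up 148.8688 (V=-5.8964), down 95.8816 (V=-58.8836). Price -8.4184; hedge Δ=1.0000, bond B=-134.5784.
  t=1,j=1: stock 195.8800 → up 231.1384 (V=76.3732), down 148.8688 (V=-5.8964). Price 61.3016; hedge Δ=1.0000, bond B=-134.5784.
  t=0,j=0: stock 166.0000 → up 195.8800 (V=61.3016), down 126.1600 (V=-8.4184). Price 48.9753; hedge Δ=1.0000, bond B=-117.0247.
Root portfolio cost Δ·166+B reproduces V0=48.9753.

(0,0): Delta=1.0000 Bond=-117.0247
(1,0): Delta=1.0000 Bond=-134.5784
(1,1): Delta=1.0000 Bond=-134.5784
(2,0): Delta=1.0000 Bond=-154.7652
(2,1): Delta=1.0000 Bond=-154.7652
(2,2): Delta=1.0000 Bond=-154.7652
V0=48.9753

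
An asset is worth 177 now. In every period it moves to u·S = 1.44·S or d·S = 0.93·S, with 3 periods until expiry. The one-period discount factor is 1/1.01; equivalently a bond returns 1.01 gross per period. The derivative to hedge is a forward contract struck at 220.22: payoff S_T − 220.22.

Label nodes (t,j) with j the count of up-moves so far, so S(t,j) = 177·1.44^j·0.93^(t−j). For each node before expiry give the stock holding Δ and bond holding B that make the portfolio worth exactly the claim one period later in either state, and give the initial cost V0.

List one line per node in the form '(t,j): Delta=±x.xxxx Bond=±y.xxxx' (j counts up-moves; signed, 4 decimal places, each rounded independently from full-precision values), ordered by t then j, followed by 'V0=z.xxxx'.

(0,0): Delta=1.0000 Bond=-213.7434
(1,0): Delta=1.0000 Bond=-215.8808
(1,1): Delta=1.0000 Bond=-215.8808
(2,0): Delta=1.0000 Bond=-218.0396
(2,1): Delta=1.0000 Bond=-218.0396
(2,2): Delta=1.0000 Bond=-218.0396
V0=-36.7434

The replicating-portfolio and risk-neutral prices coincide; use p* = (1.01−0.93)/(1.44−0.93) = 0.1569 for the latter.
Payoff layer (t=3): V(3,0)=-77.8488, V(3,1)=0.2257, V(3,2)=121.1153, V(3,3)=308.2992
  t=2,j=0: stock 153.0873 → up 220.4457 (V=0.2257), down 142.3712 (V=-77.8488). Price -64.9523; hedge Δ=1.0000, bond B=-218.0396.
  t=2,j=1: stock 237.0384 → up 341.3353 (V=121.1153), down 220.4457 (V=0.2257). Price 18.9988; hedge Δ=1.0000, bond B=-218.0396.
  t=2,j=2: stock 367.0272 → up 528.5192 (V=308.2992), down 341.3353 (V=121.1153). Price 148.9876; hedge Δ=1.0000, bond B=-218.0396.
  t=1,j=0: stock 164.6100 → up 237.0384 (V=18.9988), down 153.0873 (V=-64.9523). Price -51.2708; hedge Δ=1.0000, bond B=-215.8808.
  t=1,j=1: stock 254.8800 → up 367.0272 (V=148.9876), down 237.0384 (V=18.9988). Price 38.9992; hedge Δ=1.0000, bond B=-215.8808.
  t=0,j=0: stock 177.0000 → up 254.8800 (V=38.9992), down 164.6100 (V=-51.2708). Price -36.7434; hedge Δ=1.0000, bond B=-213.7434.
Root portfolio cost Δ·177+B reproduces V0=-36.7434.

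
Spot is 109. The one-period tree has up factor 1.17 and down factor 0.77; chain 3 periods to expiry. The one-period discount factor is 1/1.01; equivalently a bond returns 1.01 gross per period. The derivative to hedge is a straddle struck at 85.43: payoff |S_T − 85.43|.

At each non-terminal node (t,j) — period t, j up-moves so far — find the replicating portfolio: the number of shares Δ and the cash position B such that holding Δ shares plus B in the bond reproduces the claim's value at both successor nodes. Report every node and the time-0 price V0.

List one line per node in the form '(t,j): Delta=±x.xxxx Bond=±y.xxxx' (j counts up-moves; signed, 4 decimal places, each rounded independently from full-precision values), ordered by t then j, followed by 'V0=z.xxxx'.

The replicating-portfolio and risk-neutral prices coincide; use p* = (1.01−0.77)/(1.17−0.77) = 0.6000 for the latter.
At expiry t=3: V(3,0)=35.6679, V(3,1)=9.8175, V(3,2)=29.4618, V(3,3)=89.1458
(2,0): S=64.6261. Δ = (V_up−V_dn)/(S_up−S_dn) = (9.8175−35.6679)/(75.6125−49.7621) = -1.0000. V = [p*·9.8175 + (1−p*)·35.6679]/1.01 = 19.9581. B = V − Δ·S = 84.5842.
(2,1): S=98.1981. Δ = (V_up−V_dn)/(S_up−S_dn) = (29.4618−9.8175)/(114.8918−75.6125) = 0.5001. V = [p*·29.4618 + (1−p*)·9.8175]/1.01 = 21.3901. B = V − Δ·S = -27.7206.
(2,2): S=149.2101. Δ = (V_up−V_dn)/(S_up−S_dn) = (89.1458−29.4618)/(174.5758−114.8918) = 1.0000. V = [p*·89.1458 + (1−p*)·29.4618]/1.01 = 64.6259. B = V − Δ·S = -84.5842.
(1,0): S=83.9300. Δ = (V_up−V_dn)/(S_up−S_dn) = (21.3901−19.9581)/(98.1981−64.6261) = 0.0427. V = [p*·21.3901 + (1−p*)·19.9581]/1.01 = 20.6112. B = V − Δ·S = 17.0310.
(1,1): S=127.5300. Δ = (V_up−V_dn)/(S_up−S_dn) = (64.6259−21.3901)/(149.2101−98.1981) = 0.8476. V = [p*·64.6259 + (1−p*)·21.3901]/1.01 = 46.8630. B = V − Δ·S = -61.2265.
(0,0): S=109.0000. Δ = (V_up−V_dn)/(S_up−S_dn) = (46.8630−20.6112)/(127.5300−83.9300) = 0.6021. V = [p*·46.8630 + (1−p*)·20.6112]/1.01 = 36.0023. B = V − Δ·S = -29.6272.
Each (Δ,B) replicates both successor values, so the strategy is self-financing and V0 is arbitrage-free.

(0,0): Delta=0.6021 Bond=-29.6272
(1,0): Delta=0.0427 Bond=17.0310
(1,1): Delta=0.8476 Bond=-61.2265
(2,0): Delta=-1.0000 Bond=84.5842
(2,1): Delta=0.5001 Bond=-27.7206
(2,2): Delta=1.0000 Bond=-84.5842
V0=36.0023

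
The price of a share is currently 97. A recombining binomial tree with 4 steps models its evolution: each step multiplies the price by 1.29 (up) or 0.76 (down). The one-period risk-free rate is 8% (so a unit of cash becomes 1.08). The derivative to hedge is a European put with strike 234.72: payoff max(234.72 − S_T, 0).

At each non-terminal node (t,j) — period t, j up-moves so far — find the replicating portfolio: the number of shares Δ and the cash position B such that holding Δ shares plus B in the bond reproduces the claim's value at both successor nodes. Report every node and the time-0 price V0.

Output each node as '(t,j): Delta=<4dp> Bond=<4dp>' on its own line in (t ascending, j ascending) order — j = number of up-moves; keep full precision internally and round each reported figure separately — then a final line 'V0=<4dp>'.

(0,0): Delta=-0.8848 Bond=164.6629
(1,0): Delta=-1.0000 Bond=186.3283
(1,1): Delta=-0.8403 Bond=172.2629
(2,0): Delta=-1.0000 Bond=201.2346
(2,1): Delta=-1.0000 Bond=201.2346
(2,2): Delta=-0.7785 Bond=176.0750
(3,0): Delta=-1.0000 Bond=217.3333
(3,1): Delta=-1.0000 Bond=217.3333
(3,2): Delta=-1.0000 Bond=217.3333
(3,3): Delta=-0.6929 Bond=172.3292
V0=78.8371

No-arbitrage ⇒ martingale measure with p* = (R−d)/(u−d) = 0.6038.
Terminal payoffs: V(4,0)=202.3587, V(4,1)=179.7909, V(4,2)=141.4851, V(4,3)=76.4661, V(4,4)=0.0000
(3,0): S=42.5807. Δ = (V_up−V_dn)/(S_up−S_dn) = (179.7909−202.3587)/(54.9291−32.3613) = -1.0000. V = [p*·179.7909 + (1−p*)·202.3587]/1.08 = 174.7527. B = V − Δ·S = 217.3333.
(3,1): S=72.2751. Δ = (V_up−V_dn)/(S_up−S_dn) = (141.4851−179.7909)/(93.2349−54.9291) = -1.0000. V = [p*·141.4851 + (1−p*)·179.7909]/1.08 = 145.0582. B = V − Δ·S = 217.3333.
(3,2): S=122.6775. Δ = (V_up−V_dn)/(S_up−S_dn) = (76.4661−141.4851)/(158.2539−93.2349) = -1.0000. V = [p*·76.4661 + (1−p*)·141.4851]/1.08 = 94.6559. B = V − Δ·S = 217.3333.
(3,3): S=208.2288. Δ = (V_up−V_dn)/(S_up−S_dn) = (0.0000−76.4661)/(268.6152−158.2539) = -0.6929. V = [p*·0.0000 + (1−p*)·76.4661]/1.08 = 28.0536. B = V − Δ·S = 172.3292.
(2,0): S=56.0272. Δ = (V_up−V_dn)/(S_up−S_dn) = (145.0582−174.7527)/(72.2751−42.5807) = -1.0000. V = [p*·145.0582 + (1−p*)·174.7527]/1.08 = 145.2074. B = V − Δ·S = 201.2346.
(2,1): S=95.0988. Δ = (V_up−V_dn)/(S_up−S_dn) = (94.6559−145.0582)/(122.6775−72.2751) = -1.0000. V = [p*·94.6559 + (1−p*)·145.0582]/1.08 = 106.1358. B = V − Δ·S = 201.2346.
(2,2): S=161.4177. Δ = (V_up−V_dn)/(S_up−S_dn) = (28.0536−94.6559)/(208.2288−122.6775) = -0.7785. V = [p*·28.0536 + (1−p*)·94.6559]/1.08 = 50.4104. B = V − Δ·S = 176.0750.
(1,0): S=73.7200. Δ = (V_up−V_dn)/(S_up−S_dn) = (106.1358−145.2074)/(95.0988−56.0272) = -1.0000. V = [p*·106.1358 + (1−p*)·145.2074]/1.08 = 112.6083. B = V − Δ·S = 186.3283.
(1,1): S=125.1300. Δ = (V_up−V_dn)/(S_up−S_dn) = (50.4104−106.1358)/(161.4177−95.0988) = -0.8403. V = [p*·50.4104 + (1−p*)·106.1358]/1.08 = 67.1206. B = V − Δ·S = 172.2629.
(0,0): S=97.0000. Δ = (V_up−V_dn)/(S_up−S_dn) = (67.1206−112.6083)/(125.1300−73.7200) = -0.8848. V = [p*·67.1206 + (1−p*)·112.6083]/1.08 = 78.8371. B = V − Δ·S = 164.6629.
Each (Δ,B) replicates both successor values, so the strategy is self-financing and V0 is arbitrage-free.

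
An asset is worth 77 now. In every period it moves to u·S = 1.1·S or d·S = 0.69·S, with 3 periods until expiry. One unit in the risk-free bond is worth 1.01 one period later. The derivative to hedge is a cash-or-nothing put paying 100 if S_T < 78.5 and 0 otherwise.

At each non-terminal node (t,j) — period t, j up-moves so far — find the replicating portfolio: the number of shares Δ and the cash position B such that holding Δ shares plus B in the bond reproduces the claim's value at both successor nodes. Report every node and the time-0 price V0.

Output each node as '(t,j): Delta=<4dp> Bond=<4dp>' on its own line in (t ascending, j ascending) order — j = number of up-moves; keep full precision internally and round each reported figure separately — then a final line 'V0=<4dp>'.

The replicating-portfolio and risk-neutral prices coincide; use p* = (1.01−0.69)/(1.1−0.69) = 0.7805 for the latter.
Terminal payoffs: V(3,0)=100.0000, V(3,1)=100.0000, V(3,2)=100.0000, V(3,3)=0.0000
(2,0): S=36.6597. Δ = (V_up−V_dn)/(S_up−S_dn) = (100.0000−100.0000)/(40.3257−25.2952) = 0.0000. V = [p*·100.0000 + (1−p*)·100.0000]/1.01 = 99.0099. B = V − Δ·S = 99.0099.
(2,1): S=58.4430. Δ = (V_up−V_dn)/(S_up−S_dn) = (100.0000−100.0000)/(64.2873−40.3257) = 0.0000. V = [p*·100.0000 + (1−p*)·100.0000]/1.01 = 99.0099. B = V − Δ·S = 99.0099.
(2,2): S=93.1700. Δ = (V_up−V_dn)/(S_up−S_dn) = (0.0000−100.0000)/(102.4870−64.2873) = -2.6178. V = [p*·0.0000 + (1−p*)·100.0000]/1.01 = 21.7339. B = V − Δ·S = 265.6363.
(1,0): S=53.1300. Δ = (V_up−V_dn)/(S_up−S_dn) = (99.0099−99.0099)/(58.4430−36.6597) = 0.0000. V = [p*·99.0099 + (1−p*)·99.0099]/1.01 = 98.0296. B = V − Δ·S = 98.0296.
(1,1): S=84.7000. Δ = (V_up−V_dn)/(S_up−S_dn) = (21.7339−99.0099)/(93.1700−58.4430) = -2.2252. V = [p*·21.7339 + (1−p*)·99.0099]/1.01 = 38.3138. B = V − Δ·S = 226.7919.
(0,0): S=77.0000. Δ = (V_up−V_dn)/(S_up−S_dn) = (38.3138−98.0296)/(84.7000−53.1300) = -1.8915. V = [p*·38.3138 + (1−p*)·98.0296]/1.01 = 50.9130. B = V − Δ·S = 196.5614.
Each (Δ,B) replicates both successor values, so the strategy is self-financing and V0 is arbitrage-free.

(0,0): Delta=-1.8915 Bond=196.5614
(1,0): Delta=0.0000 Bond=98.0296
(1,1): Delta=-2.2252 Bond=226.7919
(2,0): Delta=0.0000 Bond=99.0099
(2,1): Delta=0.0000 Bond=99.0099
(2,2): Delta=-2.6178 Bond=265.6363
V0=50.9130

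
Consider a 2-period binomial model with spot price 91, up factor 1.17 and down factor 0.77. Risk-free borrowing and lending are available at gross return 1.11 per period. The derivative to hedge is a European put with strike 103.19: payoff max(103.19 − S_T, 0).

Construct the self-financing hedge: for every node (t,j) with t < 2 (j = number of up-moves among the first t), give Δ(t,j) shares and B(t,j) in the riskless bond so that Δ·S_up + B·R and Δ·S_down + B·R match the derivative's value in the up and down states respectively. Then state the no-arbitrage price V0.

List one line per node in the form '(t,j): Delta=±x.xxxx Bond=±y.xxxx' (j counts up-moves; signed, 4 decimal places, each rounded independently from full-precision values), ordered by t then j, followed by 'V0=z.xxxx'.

The replicating-portfolio and risk-neutral prices coincide; use p* = (1.11−0.77)/(1.17−0.77) = 0.8500 for the latter.
Terminal payoffs: V(2,0)=49.2361, V(2,1)=21.2081, V(2,2)=0.0000
  t=1,j=0: stock 70.0700 → up 81.9819 (V=21.2081), down 53.9539 (V=49.2361). Price 22.8940; hedge Δ=-1.0000, bond B=92.9640.
  t=1,j=1: stock 106.4700 → up 124.5699 (V=0.0000), down 81.9819 (V=21.2081). Price 2.8660; hedge Δ=-0.4980, bond B=55.8862.
  t=0,j=0: stock 91.0000 → up 106.4700 (V=2.8660), down 70.0700 (V=22.8940). Price 5.2884; hedge Δ=-0.5502, bond B=55.3584.
Self-financing check: at every node Δ·S+B equals the discounted successor values.

(0,0): Delta=-0.5502 Bond=55.3584
(1,0): Delta=-1.0000 Bond=92.9640
(1,1): Delta=-0.4980 Bond=55.8862
V0=5.2884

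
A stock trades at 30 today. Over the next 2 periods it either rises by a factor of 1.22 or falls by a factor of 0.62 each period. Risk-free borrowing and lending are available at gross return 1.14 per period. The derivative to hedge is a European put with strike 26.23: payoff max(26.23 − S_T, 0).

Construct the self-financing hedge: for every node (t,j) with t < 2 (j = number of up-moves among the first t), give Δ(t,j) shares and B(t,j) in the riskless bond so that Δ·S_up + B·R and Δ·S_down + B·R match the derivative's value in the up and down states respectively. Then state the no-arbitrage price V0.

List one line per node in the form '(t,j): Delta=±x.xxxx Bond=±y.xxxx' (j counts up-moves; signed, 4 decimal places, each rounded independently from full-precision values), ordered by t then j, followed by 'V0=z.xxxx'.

Since d<R<u, set p* = (R−d)/(u−d) = 0.8667; price each node as the discounted p*-expectation of its children.
Terminal payoffs: V(2,0)=14.6980, V(2,1)=3.5380, V(2,2)=0.0000
Node (1,0) S=18.6000: V=(p*·3.5380+(1−p*)·14.6980)/1.14=4.4088; Δ=(3.5380−14.6980)/(22.6920−11.5320)=-1.0000; B=V−Δ·S=23.0088
Node (1,1) S=36.6000: V=(p*·0.0000+(1−p*)·3.5380)/1.14=0.4138; Δ=(0.0000−3.5380)/(44.6520−22.6920)=-0.1611; B=V−Δ·S=6.3105
Node (0,0) S=30.0000: V=(p*·0.4138+(1−p*)·4.4088)/1.14=0.8302; Δ=(0.4138−4.4088)/(36.6000−18.6000)=-0.2219; B=V−Δ·S=7.4885
The time-0 hedge costs 0.8302, which is the no-arbitrage price.

(0,0): Delta=-0.2219 Bond=7.4885
(1,0): Delta=-1.0000 Bond=23.0088
(1,1): Delta=-0.1611 Bond=6.3105
V0=0.8302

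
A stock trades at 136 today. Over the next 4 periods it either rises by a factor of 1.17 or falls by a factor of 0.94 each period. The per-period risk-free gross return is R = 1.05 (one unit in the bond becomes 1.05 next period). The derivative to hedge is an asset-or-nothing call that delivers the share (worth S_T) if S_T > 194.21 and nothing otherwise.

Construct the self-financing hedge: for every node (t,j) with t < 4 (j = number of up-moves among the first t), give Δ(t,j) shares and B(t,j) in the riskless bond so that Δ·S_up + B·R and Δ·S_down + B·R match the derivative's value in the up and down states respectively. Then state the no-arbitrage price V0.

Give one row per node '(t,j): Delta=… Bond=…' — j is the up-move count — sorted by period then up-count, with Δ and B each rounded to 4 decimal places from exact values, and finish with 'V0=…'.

(0,0): Delta=2.1757 Bond=-246.4742
(1,0): Delta=1.4447 Bond=-165.3431
(1,1): Delta=2.8165 Bond=-360.7487
(2,0): Delta=0.0000 Bond=0.0000
(2,1): Delta=2.7109 Bond=-363.0033
(2,2): Delta=2.9089 Bond=-396.0036
(3,0): Delta=0.0000 Bond=0.0000
(3,1): Delta=0.0000 Bond=0.0000
(3,2): Delta=5.0870 Bond=-796.9573
(3,3): Delta=1.0000 Bond=0.0000
V0=49.4264

No-arbitrage ⇒ martingale measure with p* = (R−d)/(u−d) = 0.4783.
Terminal values V(4,·): V(4,0)=0.0000, V(4,1)=0.0000, V(4,2)=0.0000, V(4,3)=204.7502, V(4,4)=254.8487
Node (3,0) S=112.9594: V=(p*·0.0000+(1−p*)·0.0000)/1.05=0.0000; Δ=(0.0000−0.0000)/(132.1625−106.1819)=0.0000; B=V−Δ·S=0.0000
Node (3,1) S=140.5984: V=(p*·0.0000+(1−p*)·0.0000)/1.05=0.0000; Δ=(0.0000−0.0000)/(164.5002−132.1625)=0.0000; B=V−Δ·S=0.0000
Node (3,2) S=175.0002: V=(p*·204.7502+(1−p*)·0.0000)/1.05=93.2610; Δ=(204.7502−0.0000)/(204.7502−164.5002)=5.0870; B=V−Δ·S=-796.9573
Node (3,3) S=217.8194: V=(p*·254.8487+(1−p*)·204.7502)/1.05=217.8194; Δ=(254.8487−204.7502)/(254.8487−204.7502)=1.0000; B=V−Δ·S=0.0000
Node (2,0) S=120.1696: V=(p*·0.0000+(1−p*)·0.0000)/1.05=0.0000; Δ=(0.0000−0.0000)/(140.5984−112.9594)=0.0000; B=V−Δ·S=0.0000
Node (2,1) S=149.5728: V=(p*·93.2610+(1−p*)·0.0000)/1.05=42.4791; Δ=(93.2610−0.0000)/(175.0002−140.5984)=2.7109; B=V−Δ·S=-363.0033
Node (2,2) S=186.1704: V=(p*·217.8194+(1−p*)·93.2610)/1.05=145.5546; Δ=(217.8194−93.2610)/(217.8194−175.0002)=2.9089; B=V−Δ·S=-396.0036
Node (1,0) S=127.8400: V=(p*·42.4791+(1−p*)·0.0000)/1.05=19.3487; Δ=(42.4791−0.0000)/(149.5728−120.1696)=1.4447; B=V−Δ·S=-165.3431
Node (1,1) S=159.1200: V=(p*·145.5546+(1−p*)·42.4791)/1.05=87.4058; Δ=(145.5546−42.4791)/(186.1704−149.5728)=2.8165; B=V−Δ·S=-360.7487
Node (0,0) S=136.0000: V=(p*·87.4058+(1−p*)·19.3487)/1.05=49.4264; Δ=(87.4058−19.3487)/(159.1200−127.8400)=2.1757; B=V−Δ·S=-246.4742
Root portfolio cost Δ·136+B reproduces V0=49.4264.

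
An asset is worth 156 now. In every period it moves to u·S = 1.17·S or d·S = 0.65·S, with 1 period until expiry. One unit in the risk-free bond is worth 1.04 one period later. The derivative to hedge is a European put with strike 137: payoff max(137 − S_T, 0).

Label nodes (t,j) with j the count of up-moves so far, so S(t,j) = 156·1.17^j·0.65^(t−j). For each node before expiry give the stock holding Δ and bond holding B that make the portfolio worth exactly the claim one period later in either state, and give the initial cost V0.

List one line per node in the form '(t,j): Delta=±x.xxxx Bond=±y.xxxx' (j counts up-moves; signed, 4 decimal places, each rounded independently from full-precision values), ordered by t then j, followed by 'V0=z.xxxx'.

(0,0): Delta=-0.4389 Bond=77.0192
V0=8.5577

Risk-neutral probability p* = (R−d)/(u−d) = (1.04−0.65)/(1.17−0.65) = 0.7500.
Terminal values V(1,·): V(1,0)=35.6000, V(1,1)=0.0000
Node (0,0) S=156.0000: V=(p*·0.0000+(1−p*)·35.6000)/1.04=8.5577; Δ=(0.0000−35.6000)/(182.5200−101.4000)=-0.4389; B=V−Δ·S=77.0192
Each (Δ,B) replicates both successor values, so the strategy is self-financing and V0 is arbitrage-free.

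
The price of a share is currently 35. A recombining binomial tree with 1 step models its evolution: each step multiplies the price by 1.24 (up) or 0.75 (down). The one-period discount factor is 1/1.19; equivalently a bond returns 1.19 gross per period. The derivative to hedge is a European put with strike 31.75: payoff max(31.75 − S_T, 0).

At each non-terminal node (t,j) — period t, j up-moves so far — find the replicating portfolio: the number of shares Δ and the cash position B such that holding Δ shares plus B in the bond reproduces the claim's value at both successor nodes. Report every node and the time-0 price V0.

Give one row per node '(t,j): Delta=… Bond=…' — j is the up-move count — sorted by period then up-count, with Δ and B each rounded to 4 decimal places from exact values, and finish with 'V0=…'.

(0,0): Delta=-0.3207 Bond=11.6961
V0=0.4716

Since d<R<u, set p* = (R−d)/(u−d) = 0.8980; price each node as the discounted p*-expectation of its children.
At expiry t=1: V(1,0)=5.5000, V(1,1)=0.0000
  t=0,j=0: stock 35.0000 → up 43.4000 (V=0.0000), down 26.2500 (V=5.5000). Price 0.4716; hedge Δ=-0.3207, bond B=11.6961.
Each (Δ,B) replicates both successor values, so the strategy is self-financing and V0 is arbitrage-free.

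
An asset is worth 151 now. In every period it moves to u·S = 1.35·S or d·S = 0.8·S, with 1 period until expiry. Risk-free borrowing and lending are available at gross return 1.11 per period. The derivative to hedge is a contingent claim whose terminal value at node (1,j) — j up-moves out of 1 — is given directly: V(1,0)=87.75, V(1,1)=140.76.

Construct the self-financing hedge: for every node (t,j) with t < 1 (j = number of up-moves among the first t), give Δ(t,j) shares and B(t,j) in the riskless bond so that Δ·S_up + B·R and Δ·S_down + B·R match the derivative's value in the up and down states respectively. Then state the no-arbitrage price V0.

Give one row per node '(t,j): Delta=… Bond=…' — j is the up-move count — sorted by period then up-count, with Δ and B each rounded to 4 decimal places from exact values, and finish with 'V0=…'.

Under the risk-neutral measure, an up-move has probability p* = (R−d)/(u−d) = 0.5636 and values discount at R = 1.11.
At expiry t=1: V(1,0)=87.7500, V(1,1)=140.7600
(0,0): S=151.0000. Δ = (V_up−V_dn)/(S_up−S_dn) = (140.7600−87.7500)/(203.8500−120.8000) = 0.6383. V = [p*·140.7600 + (1−p*)·87.7500]/1.11 = 105.9715. B = V − Δ·S = 9.5897.
Self-financing check: at every node Δ·S+B equals the discounted successor values.

(0,0): Delta=0.6383 Bond=9.5897
V0=105.9715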